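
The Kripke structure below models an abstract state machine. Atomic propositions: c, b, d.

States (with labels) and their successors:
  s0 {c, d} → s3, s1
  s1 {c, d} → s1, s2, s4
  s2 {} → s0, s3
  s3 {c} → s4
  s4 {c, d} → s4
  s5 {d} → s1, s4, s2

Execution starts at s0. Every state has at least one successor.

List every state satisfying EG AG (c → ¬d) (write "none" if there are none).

none

States satisfying AG (c → ¬d): ∅.
States satisfying EG AG (c → ¬d): ∅.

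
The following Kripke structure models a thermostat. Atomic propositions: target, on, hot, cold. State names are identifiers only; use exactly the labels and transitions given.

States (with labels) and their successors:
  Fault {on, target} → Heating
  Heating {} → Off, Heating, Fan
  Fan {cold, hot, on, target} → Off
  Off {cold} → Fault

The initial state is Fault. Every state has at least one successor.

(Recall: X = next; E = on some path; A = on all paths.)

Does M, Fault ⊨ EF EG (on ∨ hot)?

States satisfying EG (on ∨ hot): ∅.
States satisfying EF EG (on ∨ hot): ∅.
No suitable path/successor from Fault witnesses the formula.
Fault ∉ Sat(EF EG (on ∨ hot)).

Does not hold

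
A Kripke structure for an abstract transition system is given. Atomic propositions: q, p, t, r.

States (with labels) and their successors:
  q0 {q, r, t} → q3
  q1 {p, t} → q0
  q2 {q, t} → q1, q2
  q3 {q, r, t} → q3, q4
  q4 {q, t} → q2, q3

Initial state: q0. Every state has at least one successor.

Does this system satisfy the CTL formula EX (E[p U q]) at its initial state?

States satisfying E[p U q]: {q0, q1, q2, q3, q4}.
States satisfying EX (E[p U q]): {q0, q1, q2, q3, q4}.
q0 ∈ Sat(EX (E[p U q])).

Satisfied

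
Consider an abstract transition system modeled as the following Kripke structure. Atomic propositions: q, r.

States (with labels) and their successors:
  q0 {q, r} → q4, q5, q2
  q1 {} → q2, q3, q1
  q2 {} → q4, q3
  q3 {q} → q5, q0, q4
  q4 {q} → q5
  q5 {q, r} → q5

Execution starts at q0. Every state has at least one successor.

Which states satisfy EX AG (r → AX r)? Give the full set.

States satisfying AG (r → AX r): {q4, q5}.
States satisfying EX AG (r → AX r): {q0, q2, q3, q4, q5}.

{q0, q2, q3, q4, q5}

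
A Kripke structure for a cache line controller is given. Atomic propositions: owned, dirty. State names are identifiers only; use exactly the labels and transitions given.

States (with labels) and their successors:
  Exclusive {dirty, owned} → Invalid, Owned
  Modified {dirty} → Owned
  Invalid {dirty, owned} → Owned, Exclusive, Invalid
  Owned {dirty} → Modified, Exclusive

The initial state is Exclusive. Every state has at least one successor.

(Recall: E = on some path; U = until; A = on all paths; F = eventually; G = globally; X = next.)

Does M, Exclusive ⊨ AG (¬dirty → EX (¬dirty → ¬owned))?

States satisfying ¬dirty → EX (¬dirty → ¬owned): {Exclusive, Modified, Invalid, Owned}.
States satisfying AG (¬dirty → EX (¬dirty → ¬owned)): {Exclusive, Modified, Invalid, Owned}.
Every state reachable from Exclusive satisfies ¬dirty → EX (¬dirty → ¬owned).
Exclusive ∈ Sat(AG (¬dirty → EX (¬dirty → ¬owned))).

Holds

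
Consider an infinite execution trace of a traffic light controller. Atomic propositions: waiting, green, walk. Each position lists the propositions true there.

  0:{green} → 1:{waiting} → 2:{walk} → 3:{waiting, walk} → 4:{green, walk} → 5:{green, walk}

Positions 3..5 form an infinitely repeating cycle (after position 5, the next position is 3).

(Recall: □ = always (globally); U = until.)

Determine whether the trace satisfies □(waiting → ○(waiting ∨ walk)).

waiting → ○(waiting ∨ walk) holds at every position 0..5, and those are all positions ever visited, so □(waiting → ○(waiting ∨ walk)) holds.
Positions where waiting holds: 1, 3.
Check ○(waiting ∨ walk) at each: 1→ok, 3→ok.

Satisfied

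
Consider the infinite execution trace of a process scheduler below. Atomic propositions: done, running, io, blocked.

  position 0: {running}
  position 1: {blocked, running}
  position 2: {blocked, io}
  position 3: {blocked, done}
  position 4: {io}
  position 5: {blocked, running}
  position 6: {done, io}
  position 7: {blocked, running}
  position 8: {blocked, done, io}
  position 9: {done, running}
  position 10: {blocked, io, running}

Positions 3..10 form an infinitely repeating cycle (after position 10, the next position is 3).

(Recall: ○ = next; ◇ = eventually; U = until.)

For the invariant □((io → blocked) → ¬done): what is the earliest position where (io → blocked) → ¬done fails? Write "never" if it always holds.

Check (io → blocked) → ¬done at each position in order: 0 ✓, 1 ✓, 2 ✓.
At position 3 the labels are {blocked, done}, so (io → blocked) → ¬done is false there. This is the first violation.

3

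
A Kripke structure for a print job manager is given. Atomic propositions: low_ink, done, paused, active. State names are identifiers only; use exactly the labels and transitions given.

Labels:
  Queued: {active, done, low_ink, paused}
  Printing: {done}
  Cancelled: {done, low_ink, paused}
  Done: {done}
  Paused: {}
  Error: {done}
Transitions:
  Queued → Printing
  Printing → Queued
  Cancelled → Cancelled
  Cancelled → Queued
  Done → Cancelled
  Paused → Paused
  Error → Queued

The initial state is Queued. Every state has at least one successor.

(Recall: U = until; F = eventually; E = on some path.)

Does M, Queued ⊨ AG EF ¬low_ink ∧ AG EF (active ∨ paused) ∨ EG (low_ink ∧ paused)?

Holds

States satisfying EF ¬low_ink: {Queued, Printing, Cancelled, Done, Paused, Error}.
States satisfying AG EF ¬low_ink: {Queued, Printing, Cancelled, Done, Paused, Error}.
States satisfying EF (active ∨ paused): {Queued, Printing, Cancelled, Done, Error}.
States satisfying AG EF (active ∨ paused): {Queued, Printing, Cancelled, Done, Error}.
States satisfying AG EF ¬low_ink ∧ AG EF (active ∨ paused): {Queued, Printing, Cancelled, Done, Error}.
States satisfying low_ink ∧ paused: {Queued, Cancelled}.
States satisfying EG (low_ink ∧ paused): {Cancelled}.
States satisfying AG EF ¬low_ink ∧ AG EF (active ∨ paused) ∨ EG (low_ink ∧ paused): {Queued, Printing, Cancelled, Done, Error}.
Queued ∈ Sat(AG EF ¬low_ink ∧ AG EF (active ∨ paused) ∨ EG (low_ink ∧ paused)).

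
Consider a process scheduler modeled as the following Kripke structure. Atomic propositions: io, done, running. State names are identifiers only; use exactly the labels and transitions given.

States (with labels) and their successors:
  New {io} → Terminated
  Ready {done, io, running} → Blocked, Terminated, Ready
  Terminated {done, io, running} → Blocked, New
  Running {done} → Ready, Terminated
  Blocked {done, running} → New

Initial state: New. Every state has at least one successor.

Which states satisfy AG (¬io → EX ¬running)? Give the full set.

{New, Ready, Terminated, Blocked}

States satisfying ¬io → EX ¬running: {New, Ready, Terminated, Blocked}.
States satisfying AG (¬io → EX ¬running): {New, Ready, Terminated, Blocked}.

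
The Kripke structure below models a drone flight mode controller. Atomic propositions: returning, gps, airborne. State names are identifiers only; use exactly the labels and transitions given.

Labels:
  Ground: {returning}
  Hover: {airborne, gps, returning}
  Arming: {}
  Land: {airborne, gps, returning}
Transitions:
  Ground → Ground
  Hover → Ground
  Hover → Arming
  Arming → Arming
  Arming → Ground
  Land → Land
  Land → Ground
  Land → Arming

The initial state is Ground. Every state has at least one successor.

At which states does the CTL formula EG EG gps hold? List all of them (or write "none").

States satisfying EG gps: {Land}.
States satisfying EG EG gps: {Land}.

{Land}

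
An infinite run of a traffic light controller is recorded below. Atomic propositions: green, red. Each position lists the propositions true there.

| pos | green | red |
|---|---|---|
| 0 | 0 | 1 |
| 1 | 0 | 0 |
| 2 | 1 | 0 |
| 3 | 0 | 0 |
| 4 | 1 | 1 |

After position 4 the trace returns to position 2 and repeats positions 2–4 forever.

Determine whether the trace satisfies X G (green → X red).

The position after 0 is 1; G (green → X red) is false there.

No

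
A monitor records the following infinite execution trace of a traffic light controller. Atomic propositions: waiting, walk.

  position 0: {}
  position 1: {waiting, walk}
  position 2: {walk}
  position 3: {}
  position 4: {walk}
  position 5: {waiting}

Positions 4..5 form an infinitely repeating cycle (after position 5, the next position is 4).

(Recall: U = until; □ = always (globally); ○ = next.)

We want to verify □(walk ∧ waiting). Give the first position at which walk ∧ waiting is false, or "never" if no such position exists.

0

At position 0 the labels are {}, so walk ∧ waiting is false there. This is the first violation.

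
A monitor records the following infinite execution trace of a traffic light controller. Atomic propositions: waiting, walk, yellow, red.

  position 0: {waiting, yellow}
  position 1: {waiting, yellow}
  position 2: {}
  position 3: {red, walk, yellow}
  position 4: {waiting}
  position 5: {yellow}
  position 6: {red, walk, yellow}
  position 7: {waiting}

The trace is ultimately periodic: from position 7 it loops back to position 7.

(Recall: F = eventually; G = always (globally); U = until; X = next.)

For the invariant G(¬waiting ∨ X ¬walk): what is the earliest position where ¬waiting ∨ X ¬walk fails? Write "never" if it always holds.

¬waiting ∨ X ¬walk holds at every position 0..7, and those are all the positions the trace ever visits, so the invariant G(¬waiting ∨ X ¬walk) is never violated.

never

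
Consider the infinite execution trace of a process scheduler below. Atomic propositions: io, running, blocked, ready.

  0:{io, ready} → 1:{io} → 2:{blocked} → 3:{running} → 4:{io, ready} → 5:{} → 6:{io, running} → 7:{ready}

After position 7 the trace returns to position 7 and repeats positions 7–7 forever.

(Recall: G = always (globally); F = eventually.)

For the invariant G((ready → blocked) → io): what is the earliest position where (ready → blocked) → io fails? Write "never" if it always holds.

2

Check (ready → blocked) → io at each position in order: 0 ✓, 1 ✓.
At position 2 the labels are {blocked}, so (ready → blocked) → io is false there. This is the first violation.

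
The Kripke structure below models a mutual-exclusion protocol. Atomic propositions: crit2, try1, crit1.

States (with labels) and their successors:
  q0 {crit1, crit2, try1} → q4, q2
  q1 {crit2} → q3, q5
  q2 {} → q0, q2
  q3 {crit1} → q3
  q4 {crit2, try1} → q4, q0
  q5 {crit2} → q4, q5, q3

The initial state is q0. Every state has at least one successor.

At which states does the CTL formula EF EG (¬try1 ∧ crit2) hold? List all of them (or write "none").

States satisfying EG (¬try1 ∧ crit2): {q1, q5}.
States satisfying EF EG (¬try1 ∧ crit2): {q1, q5}.

{q1, q5}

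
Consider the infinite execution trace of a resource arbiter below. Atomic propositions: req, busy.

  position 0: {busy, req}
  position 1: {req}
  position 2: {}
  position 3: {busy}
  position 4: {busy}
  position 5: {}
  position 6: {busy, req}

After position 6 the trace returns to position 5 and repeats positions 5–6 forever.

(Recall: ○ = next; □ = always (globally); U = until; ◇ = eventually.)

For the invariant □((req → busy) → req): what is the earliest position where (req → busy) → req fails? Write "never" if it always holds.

Check (req → busy) → req at each position in order: 0 ✓, 1 ✓.
At position 2 the labels are {}, so (req → busy) → req is false there. This is the first violation.

2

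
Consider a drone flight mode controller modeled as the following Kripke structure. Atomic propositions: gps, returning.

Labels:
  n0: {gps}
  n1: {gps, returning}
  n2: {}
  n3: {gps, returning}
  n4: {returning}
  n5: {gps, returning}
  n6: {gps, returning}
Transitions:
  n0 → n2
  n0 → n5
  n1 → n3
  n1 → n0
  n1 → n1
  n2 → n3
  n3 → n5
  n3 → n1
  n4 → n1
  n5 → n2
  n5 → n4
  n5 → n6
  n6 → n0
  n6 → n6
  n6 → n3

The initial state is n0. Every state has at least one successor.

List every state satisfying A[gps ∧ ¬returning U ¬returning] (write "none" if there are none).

{n0, n2}

States satisfying gps ∧ ¬returning: {n0}.
States satisfying ¬returning: {n0, n2}.
States satisfying A[gps ∧ ¬returning U ¬returning]: {n0, n2}.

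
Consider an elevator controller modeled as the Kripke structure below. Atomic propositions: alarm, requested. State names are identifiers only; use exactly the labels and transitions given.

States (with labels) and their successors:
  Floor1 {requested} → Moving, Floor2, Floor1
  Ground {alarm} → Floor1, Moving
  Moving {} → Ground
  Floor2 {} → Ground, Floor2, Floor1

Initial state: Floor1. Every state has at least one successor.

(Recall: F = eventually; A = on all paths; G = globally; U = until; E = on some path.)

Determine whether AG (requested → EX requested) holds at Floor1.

States satisfying requested → EX requested: {Floor1, Ground, Moving, Floor2}.
States satisfying AG (requested → EX requested): {Floor1, Ground, Moving, Floor2}.
Every state reachable from Floor1 satisfies requested → EX requested.
Floor1 ∈ Sat(AG (requested → EX requested)).

Yes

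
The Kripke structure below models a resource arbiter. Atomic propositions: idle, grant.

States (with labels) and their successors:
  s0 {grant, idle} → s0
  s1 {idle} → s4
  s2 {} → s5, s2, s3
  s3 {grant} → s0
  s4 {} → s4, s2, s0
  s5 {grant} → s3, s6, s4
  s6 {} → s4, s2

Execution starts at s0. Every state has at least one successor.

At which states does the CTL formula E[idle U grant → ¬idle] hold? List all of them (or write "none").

States satisfying idle: {s0, s1}.
States satisfying grant → ¬idle: {s1, s2, s3, s4, s5, s6}.
States satisfying E[idle U grant → ¬idle]: {s1, s2, s3, s4, s5, s6}.

{s1, s2, s3, s4, s5, s6}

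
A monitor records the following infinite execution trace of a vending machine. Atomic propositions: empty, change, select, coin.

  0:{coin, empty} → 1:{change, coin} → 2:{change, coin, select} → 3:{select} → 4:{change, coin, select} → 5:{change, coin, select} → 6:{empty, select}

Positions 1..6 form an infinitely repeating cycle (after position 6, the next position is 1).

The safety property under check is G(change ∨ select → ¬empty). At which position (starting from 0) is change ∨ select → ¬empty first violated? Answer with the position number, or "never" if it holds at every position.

6

Check change ∨ select → ¬empty at each position in order: 0 ✓, 1 ✓, 2 ✓, 3 ✓, 4 ✓, 5 ✓.
At position 6 the labels are {empty, select}, so change ∨ select → ¬empty is false there. This is the first violation.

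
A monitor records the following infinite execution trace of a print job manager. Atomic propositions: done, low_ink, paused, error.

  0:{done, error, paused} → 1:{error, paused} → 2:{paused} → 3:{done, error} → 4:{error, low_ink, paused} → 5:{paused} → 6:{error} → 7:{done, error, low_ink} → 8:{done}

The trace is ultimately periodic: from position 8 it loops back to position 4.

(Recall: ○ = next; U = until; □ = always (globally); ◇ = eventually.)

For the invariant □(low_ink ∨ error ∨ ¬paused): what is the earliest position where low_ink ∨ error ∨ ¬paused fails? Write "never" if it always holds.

2

Check low_ink ∨ error ∨ ¬paused at each position in order: 0 ✓, 1 ✓.
At position 2 the labels are {paused}, so low_ink ∨ error ∨ ¬paused is false there. This is the first violation.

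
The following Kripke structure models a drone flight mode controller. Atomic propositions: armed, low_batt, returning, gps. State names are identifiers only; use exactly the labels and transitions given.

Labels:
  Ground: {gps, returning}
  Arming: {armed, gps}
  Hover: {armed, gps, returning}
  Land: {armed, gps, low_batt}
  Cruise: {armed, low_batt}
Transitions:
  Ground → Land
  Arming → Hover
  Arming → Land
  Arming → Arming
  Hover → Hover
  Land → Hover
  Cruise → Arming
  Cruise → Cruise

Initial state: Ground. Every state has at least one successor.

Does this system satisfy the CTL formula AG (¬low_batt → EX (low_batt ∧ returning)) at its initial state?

Does not hold

States satisfying ¬low_batt → EX (low_batt ∧ returning): {Land, Cruise}.
States satisfying AG (¬low_batt → EX (low_batt ∧ returning)): ∅.
Ground is reachable from Ground and violates ¬low_batt → EX (low_batt ∧ returning), so AG fails at Ground.
Ground ∉ Sat(AG (¬low_batt → EX (low_batt ∧ returning))).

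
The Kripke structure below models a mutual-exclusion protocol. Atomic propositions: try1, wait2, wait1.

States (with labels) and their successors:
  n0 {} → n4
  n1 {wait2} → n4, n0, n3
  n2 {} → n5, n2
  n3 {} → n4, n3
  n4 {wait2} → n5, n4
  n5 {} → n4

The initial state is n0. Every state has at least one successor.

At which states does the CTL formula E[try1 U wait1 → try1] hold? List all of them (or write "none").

{n0, n1, n2, n3, n4, n5}

States satisfying try1: ∅.
States satisfying wait1 → try1: {n0, n1, n2, n3, n4, n5}.
States satisfying E[try1 U wait1 → try1]: {n0, n1, n2, n3, n4, n5}.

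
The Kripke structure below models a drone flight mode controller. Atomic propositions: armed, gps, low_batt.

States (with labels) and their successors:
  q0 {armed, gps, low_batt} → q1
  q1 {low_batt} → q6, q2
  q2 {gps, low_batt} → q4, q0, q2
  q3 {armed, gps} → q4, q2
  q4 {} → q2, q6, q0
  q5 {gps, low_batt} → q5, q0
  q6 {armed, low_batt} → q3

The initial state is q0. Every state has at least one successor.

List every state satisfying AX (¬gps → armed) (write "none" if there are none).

{q1, q4, q5, q6}

States satisfying ¬gps → armed: {q0, q2, q3, q5, q6}.
States satisfying AX (¬gps → armed): {q1, q4, q5, q6}.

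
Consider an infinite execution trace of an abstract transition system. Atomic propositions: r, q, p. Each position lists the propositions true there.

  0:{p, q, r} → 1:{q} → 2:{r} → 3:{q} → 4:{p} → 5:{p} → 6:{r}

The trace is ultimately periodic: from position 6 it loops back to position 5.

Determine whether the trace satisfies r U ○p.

Walking from position 0: at position 1, ○p has not yet held and r fails, so r U ○p is false.

No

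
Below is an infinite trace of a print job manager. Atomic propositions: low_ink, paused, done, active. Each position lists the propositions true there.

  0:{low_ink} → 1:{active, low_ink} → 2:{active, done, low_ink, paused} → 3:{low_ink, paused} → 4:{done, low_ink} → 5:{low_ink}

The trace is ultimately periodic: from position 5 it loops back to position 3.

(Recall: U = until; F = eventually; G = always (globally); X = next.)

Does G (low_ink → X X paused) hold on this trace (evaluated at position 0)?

Violated

low_ink → X X paused must hold at every position from 0 onward. It fails at position 2, so G (low_ink → X X paused) is false.
Positions where low_ink holds: 0, 1, 2, 3, 4, 5.
Check X X paused at each: 0→ok, 1→ok, 2→fails, 3→fails, 4→ok, 5→fails.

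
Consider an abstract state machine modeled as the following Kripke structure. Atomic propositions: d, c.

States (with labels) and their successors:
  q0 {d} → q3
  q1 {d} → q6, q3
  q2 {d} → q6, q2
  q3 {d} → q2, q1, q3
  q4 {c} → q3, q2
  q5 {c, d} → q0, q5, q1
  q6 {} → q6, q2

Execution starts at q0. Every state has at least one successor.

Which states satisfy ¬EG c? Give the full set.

States satisfying c: {q4, q5}.
States satisfying EG c: {q5}.
States satisfying ¬EG c: {q0, q1, q2, q3, q4, q6}.

{q0, q1, q2, q3, q4, q6}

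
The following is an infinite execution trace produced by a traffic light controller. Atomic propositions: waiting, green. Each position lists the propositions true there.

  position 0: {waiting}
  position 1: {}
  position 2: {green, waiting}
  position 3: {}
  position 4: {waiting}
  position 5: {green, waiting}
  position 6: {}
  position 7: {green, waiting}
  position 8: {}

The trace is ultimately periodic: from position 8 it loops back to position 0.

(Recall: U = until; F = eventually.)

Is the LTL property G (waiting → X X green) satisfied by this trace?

waiting → X X green must hold at every position from 0 onward. It fails at position 2, so G (waiting → X X green) is false.
Positions where waiting holds: 0, 2, 4, 5, 7.
Check X X green at each: 0→ok, 2→fails, 4→fails, 5→ok, 7→fails.

Does not hold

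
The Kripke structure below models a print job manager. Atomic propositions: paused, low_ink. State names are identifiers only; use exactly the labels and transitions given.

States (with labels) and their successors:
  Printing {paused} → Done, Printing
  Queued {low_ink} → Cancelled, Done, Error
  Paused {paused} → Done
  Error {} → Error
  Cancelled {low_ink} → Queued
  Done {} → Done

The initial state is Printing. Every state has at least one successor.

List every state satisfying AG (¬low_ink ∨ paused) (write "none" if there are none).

{Printing, Paused, Error, Done}

States satisfying ¬low_ink ∨ paused: {Printing, Paused, Error, Done}.
States satisfying AG (¬low_ink ∨ paused): {Printing, Paused, Error, Done}.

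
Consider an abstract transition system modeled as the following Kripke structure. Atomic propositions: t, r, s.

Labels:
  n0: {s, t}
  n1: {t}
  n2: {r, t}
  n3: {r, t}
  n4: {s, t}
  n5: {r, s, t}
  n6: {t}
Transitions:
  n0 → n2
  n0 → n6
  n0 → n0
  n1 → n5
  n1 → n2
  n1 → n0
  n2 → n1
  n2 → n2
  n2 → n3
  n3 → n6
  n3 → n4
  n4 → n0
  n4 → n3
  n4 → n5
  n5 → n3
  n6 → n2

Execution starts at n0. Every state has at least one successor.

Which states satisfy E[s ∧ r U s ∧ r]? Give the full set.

{n5}

States satisfying s ∧ r: {n5}.
States satisfying E[s ∧ r U s ∧ r]: {n5}.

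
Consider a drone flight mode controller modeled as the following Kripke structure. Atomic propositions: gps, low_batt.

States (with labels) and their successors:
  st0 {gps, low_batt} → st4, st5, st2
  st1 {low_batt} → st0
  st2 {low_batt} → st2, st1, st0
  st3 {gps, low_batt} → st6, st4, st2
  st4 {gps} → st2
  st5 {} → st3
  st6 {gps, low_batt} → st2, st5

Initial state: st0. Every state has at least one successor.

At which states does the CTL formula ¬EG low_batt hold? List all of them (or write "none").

{st4, st5}

States satisfying low_batt: {st0, st1, st2, st3, st6}.
States satisfying EG low_batt: {st0, st1, st2, st3, st6}.
States satisfying ¬EG low_batt: {st4, st5}.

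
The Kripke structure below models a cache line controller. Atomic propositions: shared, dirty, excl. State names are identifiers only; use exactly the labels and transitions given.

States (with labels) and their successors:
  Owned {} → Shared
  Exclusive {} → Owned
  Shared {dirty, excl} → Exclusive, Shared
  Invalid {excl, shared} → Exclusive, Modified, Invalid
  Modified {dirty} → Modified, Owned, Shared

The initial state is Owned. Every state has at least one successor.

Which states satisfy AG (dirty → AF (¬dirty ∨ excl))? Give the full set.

States satisfying dirty → AF (¬dirty ∨ excl): {Owned, Exclusive, Shared, Invalid}.
States satisfying AG (dirty → AF (¬dirty ∨ excl)): {Owned, Exclusive, Shared}.

{Owned, Exclusive, Shared}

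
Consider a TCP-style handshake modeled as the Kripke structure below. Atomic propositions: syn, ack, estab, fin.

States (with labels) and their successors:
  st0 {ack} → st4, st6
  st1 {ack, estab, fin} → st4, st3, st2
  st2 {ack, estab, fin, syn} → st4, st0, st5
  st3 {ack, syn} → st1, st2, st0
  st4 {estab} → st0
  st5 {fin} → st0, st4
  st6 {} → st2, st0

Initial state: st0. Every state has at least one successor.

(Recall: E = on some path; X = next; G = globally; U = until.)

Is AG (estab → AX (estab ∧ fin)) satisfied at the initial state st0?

States satisfying estab → AX (estab ∧ fin): {st0, st3, st5, st6}.
States satisfying AG (estab → AX (estab ∧ fin)): ∅.
st2 is reachable from st0 and violates estab → AX (estab ∧ fin), so AG fails at st0.
st0 ∉ Sat(AG (estab → AX (estab ∧ fin))).

No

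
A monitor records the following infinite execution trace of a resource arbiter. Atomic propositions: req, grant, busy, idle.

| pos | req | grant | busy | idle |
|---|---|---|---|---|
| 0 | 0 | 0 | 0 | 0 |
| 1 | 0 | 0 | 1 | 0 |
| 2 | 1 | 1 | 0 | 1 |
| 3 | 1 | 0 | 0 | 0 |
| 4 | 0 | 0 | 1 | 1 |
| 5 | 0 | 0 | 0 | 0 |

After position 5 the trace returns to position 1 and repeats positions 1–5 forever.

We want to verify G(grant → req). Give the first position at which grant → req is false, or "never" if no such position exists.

grant → req holds at every position 0..5, and those are all the positions the trace ever visits, so the invariant G(grant → req) is never violated.

never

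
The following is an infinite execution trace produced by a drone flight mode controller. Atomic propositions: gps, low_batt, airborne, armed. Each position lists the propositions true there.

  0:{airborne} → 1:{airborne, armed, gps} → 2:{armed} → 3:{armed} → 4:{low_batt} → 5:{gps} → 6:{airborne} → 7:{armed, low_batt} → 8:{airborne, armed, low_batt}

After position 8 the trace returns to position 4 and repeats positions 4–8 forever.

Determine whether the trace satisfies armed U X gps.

Walking from position 0: X gps first holds at position 0, and armed holds at every earlier position along the way, so armed U X gps holds.

Holds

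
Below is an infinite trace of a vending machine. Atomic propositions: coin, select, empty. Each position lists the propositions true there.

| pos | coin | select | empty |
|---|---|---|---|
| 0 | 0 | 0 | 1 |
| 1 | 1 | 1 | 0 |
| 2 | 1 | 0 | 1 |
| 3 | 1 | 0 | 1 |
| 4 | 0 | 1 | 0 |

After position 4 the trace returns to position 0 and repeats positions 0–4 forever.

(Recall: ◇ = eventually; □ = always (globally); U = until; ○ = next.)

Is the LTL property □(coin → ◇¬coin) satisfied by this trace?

Holds

coin → ◇¬coin holds at every position 0..4, and those are all positions ever visited, so □(coin → ◇¬coin) holds.
Positions where coin holds: 1, 2, 3.
Check ◇¬coin at each: 1→ok, 2→ok, 3→ok.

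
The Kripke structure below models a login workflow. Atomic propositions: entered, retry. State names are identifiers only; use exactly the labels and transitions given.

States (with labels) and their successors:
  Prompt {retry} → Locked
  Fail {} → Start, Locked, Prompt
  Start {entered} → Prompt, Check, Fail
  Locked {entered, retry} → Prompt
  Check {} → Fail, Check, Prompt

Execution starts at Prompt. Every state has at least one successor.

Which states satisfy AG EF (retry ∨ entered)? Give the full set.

{Prompt, Fail, Start, Locked, Check}

States satisfying EF (retry ∨ entered): {Prompt, Fail, Start, Locked, Check}.
States satisfying AG EF (retry ∨ entered): {Prompt, Fail, Start, Locked, Check}.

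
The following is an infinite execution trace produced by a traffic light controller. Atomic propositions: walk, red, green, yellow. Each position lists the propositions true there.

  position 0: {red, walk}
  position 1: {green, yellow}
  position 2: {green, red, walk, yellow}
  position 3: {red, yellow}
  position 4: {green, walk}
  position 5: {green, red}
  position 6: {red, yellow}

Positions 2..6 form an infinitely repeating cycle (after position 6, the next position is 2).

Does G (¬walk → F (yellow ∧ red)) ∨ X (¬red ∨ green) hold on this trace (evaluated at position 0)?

Satisfied

¬walk → F (yellow ∧ red) holds at every position 0..6, and those are all positions ever visited, so G (¬walk → F (yellow ∧ red)) holds.
Positions where ¬walk holds: 1, 3, 5, 6.
Check F (yellow ∧ red) at each: 1→ok, 3→ok, 5→ok, 6→ok.
The position after 0 is 1; ¬red ∨ green is true there.
At position 0: G (¬walk → F (yellow ∧ red)) is true; X (¬red ∨ green) is true; so G (¬walk → F (yellow ∧ red)) ∨ X (¬red ∨ green) is true.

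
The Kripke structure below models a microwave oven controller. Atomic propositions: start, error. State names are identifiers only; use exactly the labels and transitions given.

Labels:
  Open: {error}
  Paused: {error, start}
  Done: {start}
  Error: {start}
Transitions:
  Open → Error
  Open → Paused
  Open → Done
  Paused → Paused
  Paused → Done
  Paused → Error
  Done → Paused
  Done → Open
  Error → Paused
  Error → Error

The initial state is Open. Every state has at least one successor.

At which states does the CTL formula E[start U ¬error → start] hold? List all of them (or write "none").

States satisfying start: {Paused, Done, Error}.
States satisfying ¬error → start: {Open, Paused, Done, Error}.
States satisfying E[start U ¬error → start]: {Open, Paused, Done, Error}.

{Open, Paused, Done, Error}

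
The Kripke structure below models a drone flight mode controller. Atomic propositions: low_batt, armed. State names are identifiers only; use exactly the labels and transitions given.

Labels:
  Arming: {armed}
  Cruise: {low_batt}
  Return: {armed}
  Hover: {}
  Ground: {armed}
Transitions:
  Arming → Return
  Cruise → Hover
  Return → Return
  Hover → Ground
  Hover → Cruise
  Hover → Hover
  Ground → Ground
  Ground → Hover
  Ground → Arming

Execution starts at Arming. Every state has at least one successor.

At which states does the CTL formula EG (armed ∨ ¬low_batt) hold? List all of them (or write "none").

States satisfying armed ∨ ¬low_batt: {Arming, Return, Hover, Ground}.
States satisfying EG (armed ∨ ¬low_batt): {Arming, Return, Hover, Ground}.

{Arming, Return, Hover, Ground}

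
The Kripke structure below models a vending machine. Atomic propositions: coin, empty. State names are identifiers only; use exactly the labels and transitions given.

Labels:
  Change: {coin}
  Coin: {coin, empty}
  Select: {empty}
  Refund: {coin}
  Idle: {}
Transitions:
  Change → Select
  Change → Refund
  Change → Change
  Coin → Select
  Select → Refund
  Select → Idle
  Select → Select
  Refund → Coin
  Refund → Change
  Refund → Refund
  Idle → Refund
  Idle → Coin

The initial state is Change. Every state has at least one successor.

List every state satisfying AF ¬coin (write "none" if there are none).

States satisfying ¬coin: {Select, Idle}.
States satisfying AF ¬coin: {Coin, Select, Idle}.

{Coin, Select, Idle}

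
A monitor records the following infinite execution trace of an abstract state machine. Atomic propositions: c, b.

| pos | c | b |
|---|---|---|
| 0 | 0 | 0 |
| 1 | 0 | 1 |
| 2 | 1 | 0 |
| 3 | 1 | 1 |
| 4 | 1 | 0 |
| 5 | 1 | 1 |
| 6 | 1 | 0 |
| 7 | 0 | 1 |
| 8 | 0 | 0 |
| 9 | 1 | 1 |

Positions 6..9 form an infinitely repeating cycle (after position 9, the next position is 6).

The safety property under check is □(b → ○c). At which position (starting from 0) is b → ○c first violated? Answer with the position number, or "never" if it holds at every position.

Check b → ○c at each position in order: 0 ✓, 1 ✓, 2 ✓, 3 ✓, 4 ✓, 5 ✓, 6 ✓.
At position 7 the labels are {b} and the next position 8 has {}, so b → ○c is false there. This is the first violation.

7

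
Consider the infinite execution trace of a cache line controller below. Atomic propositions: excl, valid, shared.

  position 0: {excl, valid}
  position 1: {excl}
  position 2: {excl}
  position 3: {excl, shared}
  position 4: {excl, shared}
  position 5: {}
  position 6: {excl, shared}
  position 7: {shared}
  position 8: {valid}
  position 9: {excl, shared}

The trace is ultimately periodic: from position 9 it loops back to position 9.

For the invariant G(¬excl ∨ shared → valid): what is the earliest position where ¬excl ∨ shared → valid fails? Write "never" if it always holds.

3

Check ¬excl ∨ shared → valid at each position in order: 0 ✓, 1 ✓, 2 ✓.
At position 3 the labels are {excl, shared}, so ¬excl ∨ shared → valid is false there. This is the first violation.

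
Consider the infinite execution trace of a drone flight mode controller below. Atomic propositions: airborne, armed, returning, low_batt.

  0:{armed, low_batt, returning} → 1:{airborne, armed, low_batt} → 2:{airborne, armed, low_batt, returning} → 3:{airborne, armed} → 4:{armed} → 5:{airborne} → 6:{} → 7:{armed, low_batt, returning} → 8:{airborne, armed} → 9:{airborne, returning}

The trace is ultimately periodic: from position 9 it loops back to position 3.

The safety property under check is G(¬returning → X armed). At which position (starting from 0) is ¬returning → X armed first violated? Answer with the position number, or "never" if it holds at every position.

Check ¬returning → X armed at each position in order: 0 ✓, 1 ✓, 2 ✓, 3 ✓.
At position 4 the labels are {armed} and the next position 5 has {airborne}, so ¬returning → X armed is false there. This is the first violation.

4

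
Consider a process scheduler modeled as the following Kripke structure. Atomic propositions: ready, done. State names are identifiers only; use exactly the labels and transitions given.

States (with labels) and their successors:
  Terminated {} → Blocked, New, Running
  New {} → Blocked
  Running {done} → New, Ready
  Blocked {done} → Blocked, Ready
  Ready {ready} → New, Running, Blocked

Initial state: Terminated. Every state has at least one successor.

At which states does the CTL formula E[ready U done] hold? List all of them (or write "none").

States satisfying ready: {Ready}.
States satisfying done: {Running, Blocked}.
States satisfying E[ready U done]: {Running, Blocked, Ready}.

{Running, Blocked, Ready}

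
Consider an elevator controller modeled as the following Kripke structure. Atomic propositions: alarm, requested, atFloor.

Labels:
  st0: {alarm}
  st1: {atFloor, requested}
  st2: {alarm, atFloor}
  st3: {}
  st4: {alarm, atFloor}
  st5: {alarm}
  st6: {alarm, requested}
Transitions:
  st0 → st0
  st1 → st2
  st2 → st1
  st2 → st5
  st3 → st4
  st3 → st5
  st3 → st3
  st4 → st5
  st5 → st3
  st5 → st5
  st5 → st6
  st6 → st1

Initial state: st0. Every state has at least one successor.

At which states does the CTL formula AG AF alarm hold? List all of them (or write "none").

States satisfying AF alarm: {st0, st1, st2, st4, st5, st6}.
States satisfying AG AF alarm: {st0}.

{st0}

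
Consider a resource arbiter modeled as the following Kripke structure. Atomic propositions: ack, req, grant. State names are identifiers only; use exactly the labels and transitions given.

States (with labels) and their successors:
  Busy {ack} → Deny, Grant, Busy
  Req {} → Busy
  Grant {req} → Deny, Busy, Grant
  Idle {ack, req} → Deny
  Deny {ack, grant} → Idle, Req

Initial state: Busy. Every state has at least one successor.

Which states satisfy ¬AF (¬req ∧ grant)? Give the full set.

States satisfying ¬req ∧ grant: {Deny}.
States satisfying AF (¬req ∧ grant): {Idle, Deny}.
States satisfying ¬AF (¬req ∧ grant): {Busy, Req, Grant}.

{Busy, Req, Grant}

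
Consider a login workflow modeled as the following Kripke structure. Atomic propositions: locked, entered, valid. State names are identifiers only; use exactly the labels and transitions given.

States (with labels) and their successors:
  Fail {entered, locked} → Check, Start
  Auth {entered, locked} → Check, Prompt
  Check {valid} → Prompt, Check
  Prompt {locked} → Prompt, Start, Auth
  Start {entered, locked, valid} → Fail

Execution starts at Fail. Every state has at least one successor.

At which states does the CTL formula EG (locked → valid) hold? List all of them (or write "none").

States satisfying locked → valid: {Check, Start}.
States satisfying EG (locked → valid): {Check}.

{Check}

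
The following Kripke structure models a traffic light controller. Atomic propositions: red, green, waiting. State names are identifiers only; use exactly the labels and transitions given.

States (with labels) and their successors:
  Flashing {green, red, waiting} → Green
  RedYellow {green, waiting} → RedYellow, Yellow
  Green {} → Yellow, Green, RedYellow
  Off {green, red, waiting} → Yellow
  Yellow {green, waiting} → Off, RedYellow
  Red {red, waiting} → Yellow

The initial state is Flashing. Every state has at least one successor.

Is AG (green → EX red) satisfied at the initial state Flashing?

No

States satisfying green → EX red: {Green, Yellow, Red}.
States satisfying AG (green → EX red): ∅.
Flashing is reachable from Flashing and violates green → EX red, so AG fails at Flashing.
Flashing ∉ Sat(AG (green → EX red)).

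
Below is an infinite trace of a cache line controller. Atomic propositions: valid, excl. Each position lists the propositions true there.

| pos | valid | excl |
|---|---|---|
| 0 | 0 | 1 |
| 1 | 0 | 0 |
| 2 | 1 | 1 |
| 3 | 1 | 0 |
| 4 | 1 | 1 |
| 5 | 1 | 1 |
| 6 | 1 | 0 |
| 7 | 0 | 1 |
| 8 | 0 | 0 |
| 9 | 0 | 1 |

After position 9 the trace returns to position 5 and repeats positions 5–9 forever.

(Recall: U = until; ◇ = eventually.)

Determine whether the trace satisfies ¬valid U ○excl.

Walking from position 0: ○excl first holds at position 1, and ¬valid holds at every earlier position along the way, so ¬valid U ○excl holds.

Yes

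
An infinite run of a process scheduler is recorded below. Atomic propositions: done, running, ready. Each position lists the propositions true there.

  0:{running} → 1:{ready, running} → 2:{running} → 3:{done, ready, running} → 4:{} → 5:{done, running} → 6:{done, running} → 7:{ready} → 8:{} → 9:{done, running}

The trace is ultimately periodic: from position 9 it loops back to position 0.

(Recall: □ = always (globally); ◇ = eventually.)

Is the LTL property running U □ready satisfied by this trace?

Violated

Walking from position 0: at position 4, □ready has not yet held and running fails, so running U □ready is false.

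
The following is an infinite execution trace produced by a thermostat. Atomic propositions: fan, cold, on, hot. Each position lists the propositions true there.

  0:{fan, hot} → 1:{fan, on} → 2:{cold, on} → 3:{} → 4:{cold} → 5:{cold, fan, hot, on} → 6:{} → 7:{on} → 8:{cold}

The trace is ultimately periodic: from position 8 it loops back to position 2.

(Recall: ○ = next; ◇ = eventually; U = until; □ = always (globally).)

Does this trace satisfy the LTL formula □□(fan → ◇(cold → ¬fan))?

Satisfied

□(fan → ◇(cold → ¬fan)) holds at every position 0..8, and those are all positions ever visited, so □□(fan → ◇(cold → ¬fan)) holds.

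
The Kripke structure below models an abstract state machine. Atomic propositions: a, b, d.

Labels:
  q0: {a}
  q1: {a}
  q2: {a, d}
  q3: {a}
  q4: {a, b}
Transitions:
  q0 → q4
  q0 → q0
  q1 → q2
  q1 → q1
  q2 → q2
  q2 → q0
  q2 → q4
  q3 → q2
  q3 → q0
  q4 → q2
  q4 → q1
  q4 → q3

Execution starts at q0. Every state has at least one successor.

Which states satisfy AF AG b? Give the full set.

none

States satisfying AG b: ∅.
States satisfying AF AG b: ∅.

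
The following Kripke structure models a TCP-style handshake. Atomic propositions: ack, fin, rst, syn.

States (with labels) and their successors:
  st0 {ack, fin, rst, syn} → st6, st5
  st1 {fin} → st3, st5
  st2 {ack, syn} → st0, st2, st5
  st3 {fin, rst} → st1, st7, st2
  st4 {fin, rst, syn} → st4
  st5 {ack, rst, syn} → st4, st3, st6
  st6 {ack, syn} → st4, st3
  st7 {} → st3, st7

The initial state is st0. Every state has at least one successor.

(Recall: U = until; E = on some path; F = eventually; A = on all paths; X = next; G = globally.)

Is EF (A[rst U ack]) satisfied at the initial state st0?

Yes

States satisfying A[rst U ack]: {st0, st2, st5, st6}.
States satisfying EF (A[rst U ack]): {st0, st1, st2, st3, st5, st6, st7}.
Some path from st0 reaches a state where A[rst U ack] holds.
st0 ∈ Sat(EF (A[rst U ack])).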